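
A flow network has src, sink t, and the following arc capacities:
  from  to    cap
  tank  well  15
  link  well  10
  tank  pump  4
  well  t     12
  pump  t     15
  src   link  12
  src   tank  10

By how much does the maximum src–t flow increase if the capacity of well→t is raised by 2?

2

Original max flow = 16.
After raising cap(well→t), augmenting paths through that edge carry 2 more units.
New max flow = 18. Increase = 2.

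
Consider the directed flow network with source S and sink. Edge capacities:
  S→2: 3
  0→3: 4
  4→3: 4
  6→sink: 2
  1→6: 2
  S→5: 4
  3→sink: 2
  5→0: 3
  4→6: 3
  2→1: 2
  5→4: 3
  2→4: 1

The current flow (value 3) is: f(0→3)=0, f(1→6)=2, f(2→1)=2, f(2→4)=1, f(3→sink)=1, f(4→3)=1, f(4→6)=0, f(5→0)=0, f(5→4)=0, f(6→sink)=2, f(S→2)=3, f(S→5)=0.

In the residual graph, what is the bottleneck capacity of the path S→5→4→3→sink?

1

Residual capacities along the path: S→5: 4, 5→4: 3, 4→3: 3, 3→sink: 1.
Minimum is 1.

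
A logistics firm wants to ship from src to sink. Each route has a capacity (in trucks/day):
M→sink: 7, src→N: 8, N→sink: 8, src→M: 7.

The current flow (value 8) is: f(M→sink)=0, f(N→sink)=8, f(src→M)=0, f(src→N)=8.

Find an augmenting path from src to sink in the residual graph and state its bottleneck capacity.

Residual along src→M→sink: src→M: 7, M→sink: 7.
Bottleneck = min = 7.

src→M→sink, bottleneck 7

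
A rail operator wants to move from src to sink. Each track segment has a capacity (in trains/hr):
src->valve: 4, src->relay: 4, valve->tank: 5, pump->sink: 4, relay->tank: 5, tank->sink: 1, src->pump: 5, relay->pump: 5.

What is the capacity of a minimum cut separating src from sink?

Max flow = 5 (via 2 augmenting paths).
In the residual at optimum, the set reachable from src is {pump, relay, src, tank, valve}.
Cut edges: pump->sink (cap 4), tank->sink (cap 1). Sum = 5.

5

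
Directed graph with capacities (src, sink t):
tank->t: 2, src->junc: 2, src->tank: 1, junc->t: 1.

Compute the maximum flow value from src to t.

Augment src->tank->t: bottleneck 1. Total 1.
Augment src->junc->t: bottleneck 1. Total 2.
No augmenting path remains in the residual graph.

2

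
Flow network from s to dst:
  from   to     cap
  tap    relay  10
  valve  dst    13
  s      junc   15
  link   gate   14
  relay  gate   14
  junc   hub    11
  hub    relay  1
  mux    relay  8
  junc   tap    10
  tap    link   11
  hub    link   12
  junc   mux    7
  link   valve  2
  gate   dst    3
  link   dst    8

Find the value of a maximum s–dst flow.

Augment s→junc→tap→link→dst: bottleneck 8. Total 8.
Augment s→junc→tap→link→gate→dst: bottleneck 2. Total 10.
Augment s→junc→mux→relay→gate→dst: bottleneck 1. Total 11.
Augment s→junc→hub→link→valve→dst: bottleneck 2. Total 13.
No augmenting path remains in the residual graph.

13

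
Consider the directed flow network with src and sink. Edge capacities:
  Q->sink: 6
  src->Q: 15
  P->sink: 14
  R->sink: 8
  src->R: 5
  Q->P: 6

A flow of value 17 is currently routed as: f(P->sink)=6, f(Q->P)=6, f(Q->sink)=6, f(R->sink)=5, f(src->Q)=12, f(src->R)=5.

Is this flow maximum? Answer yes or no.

Yes

Residual reachable from src: {Q, src}; sink is not reachable.
Saturated cut: src->R, Q->P, Q->sink with total capacity 17 = current flow value. Flow is maximum.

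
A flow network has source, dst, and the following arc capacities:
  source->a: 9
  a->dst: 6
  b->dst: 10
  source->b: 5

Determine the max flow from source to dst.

11

Augment source->b->dst: bottleneck 5. Total 5.
Augment source->a->dst: bottleneck 6. Total 11.
No augmenting path remains in the residual graph.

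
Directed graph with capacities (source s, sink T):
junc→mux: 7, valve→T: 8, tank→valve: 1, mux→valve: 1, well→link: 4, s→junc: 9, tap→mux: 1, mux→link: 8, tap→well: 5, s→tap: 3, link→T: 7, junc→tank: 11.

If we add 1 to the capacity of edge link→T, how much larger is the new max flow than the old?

1

Original max flow = 9.
After raising cap(link→T), augmenting paths through that edge carry 1 more unit.
New max flow = 10. Increase = 1.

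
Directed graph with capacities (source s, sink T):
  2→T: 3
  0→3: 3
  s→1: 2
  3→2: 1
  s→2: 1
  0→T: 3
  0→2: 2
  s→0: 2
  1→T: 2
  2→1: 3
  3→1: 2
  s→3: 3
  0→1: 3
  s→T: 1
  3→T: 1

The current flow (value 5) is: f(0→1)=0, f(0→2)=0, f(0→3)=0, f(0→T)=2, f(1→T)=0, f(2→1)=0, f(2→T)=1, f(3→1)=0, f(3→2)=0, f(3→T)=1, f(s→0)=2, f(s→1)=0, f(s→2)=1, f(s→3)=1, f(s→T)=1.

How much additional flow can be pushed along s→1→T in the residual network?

Residual capacities along the path: s→1: 2, 1→T: 2.
Minimum is 2.

2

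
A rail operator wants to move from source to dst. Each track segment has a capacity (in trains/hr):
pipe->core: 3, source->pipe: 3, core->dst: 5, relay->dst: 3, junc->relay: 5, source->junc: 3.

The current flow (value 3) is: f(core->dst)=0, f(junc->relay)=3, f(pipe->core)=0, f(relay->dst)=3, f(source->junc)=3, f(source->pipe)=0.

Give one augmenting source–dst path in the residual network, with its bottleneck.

source->pipe->core->dst, bottleneck 3

Residual along source->pipe->core->dst: source->pipe: 3, pipe->core: 3, core->dst: 5.
Bottleneck = min = 3.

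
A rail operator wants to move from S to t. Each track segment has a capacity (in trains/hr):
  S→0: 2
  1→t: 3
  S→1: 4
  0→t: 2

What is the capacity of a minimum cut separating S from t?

Max flow = 5 (via 2 augmenting paths).
In the residual at optimum, the set reachable from S is {1, S}.
Cut edges: S→0 (cap 2), 1→t (cap 3). Sum = 5.

5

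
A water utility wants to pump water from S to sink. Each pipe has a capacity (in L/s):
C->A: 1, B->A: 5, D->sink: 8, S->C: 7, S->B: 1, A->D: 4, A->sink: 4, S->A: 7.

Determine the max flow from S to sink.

Augment S->A->sink: bottleneck 4. Total 4.
Augment S->A->D->sink: bottleneck 3. Total 7.
Augment S->C->A->D->sink: bottleneck 1. Total 8.
No augmenting path remains in the residual graph.

8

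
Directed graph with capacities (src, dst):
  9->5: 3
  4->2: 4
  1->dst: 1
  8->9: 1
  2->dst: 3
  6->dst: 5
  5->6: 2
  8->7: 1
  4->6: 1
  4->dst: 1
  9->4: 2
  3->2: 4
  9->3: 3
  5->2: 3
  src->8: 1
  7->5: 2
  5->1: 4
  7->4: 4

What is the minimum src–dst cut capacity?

1

Max flow = 1 (via 1 augmenting path).
In the residual at optimum, the set reachable from src is {src}.
Cut edges: src->8 (cap 1). Sum = 1.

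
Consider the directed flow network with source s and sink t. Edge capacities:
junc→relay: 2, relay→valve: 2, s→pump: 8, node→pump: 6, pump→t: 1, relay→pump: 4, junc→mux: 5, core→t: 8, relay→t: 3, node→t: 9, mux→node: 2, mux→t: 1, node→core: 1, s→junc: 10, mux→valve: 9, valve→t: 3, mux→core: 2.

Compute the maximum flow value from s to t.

8

Augment s→pump→t: bottleneck 1. Total 1.
Augment s→junc→mux→t: bottleneck 1. Total 2.
Augment s→junc→relay→t: bottleneck 2. Total 4.
Augment s→junc→mux→node→t: bottleneck 2. Total 6.
Augment s→junc→mux→core→t: bottleneck 2. Total 8.
No augmenting path remains in the residual graph.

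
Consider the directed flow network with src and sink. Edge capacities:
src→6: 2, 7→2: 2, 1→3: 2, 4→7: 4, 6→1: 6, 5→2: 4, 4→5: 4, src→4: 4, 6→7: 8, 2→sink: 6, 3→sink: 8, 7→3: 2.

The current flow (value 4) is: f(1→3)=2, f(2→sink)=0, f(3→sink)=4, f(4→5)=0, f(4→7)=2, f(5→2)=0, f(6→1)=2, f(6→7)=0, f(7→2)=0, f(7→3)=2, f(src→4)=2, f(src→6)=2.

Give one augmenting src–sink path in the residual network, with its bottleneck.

src→4→7→2→sink, bottleneck 2

Residual along src→4→7→2→sink: src→4: 2, 4→7: 2, 7→2: 2, 2→sink: 6.
Bottleneck = min = 2.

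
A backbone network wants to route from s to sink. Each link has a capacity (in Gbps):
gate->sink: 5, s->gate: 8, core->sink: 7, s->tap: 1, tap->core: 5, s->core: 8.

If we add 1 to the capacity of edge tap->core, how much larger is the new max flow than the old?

Original max flow = 12.
Edge tap->core does not cross the min cut (source side {core, gate, s, tap}), so extra capacity there cannot help.
New max flow = 12. Increase = 0.

0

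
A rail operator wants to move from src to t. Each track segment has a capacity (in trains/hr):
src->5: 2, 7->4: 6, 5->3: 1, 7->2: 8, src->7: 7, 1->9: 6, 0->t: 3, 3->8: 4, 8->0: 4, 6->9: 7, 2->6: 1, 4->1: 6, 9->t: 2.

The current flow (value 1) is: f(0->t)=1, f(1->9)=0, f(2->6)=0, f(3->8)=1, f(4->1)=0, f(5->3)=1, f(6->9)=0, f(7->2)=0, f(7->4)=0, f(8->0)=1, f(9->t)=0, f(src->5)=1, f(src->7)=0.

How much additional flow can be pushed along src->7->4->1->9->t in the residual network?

Residual capacities along the path: src->7: 7, 7->4: 6, 4->1: 6, 1->9: 6, 9->t: 2.
Minimum is 2.

2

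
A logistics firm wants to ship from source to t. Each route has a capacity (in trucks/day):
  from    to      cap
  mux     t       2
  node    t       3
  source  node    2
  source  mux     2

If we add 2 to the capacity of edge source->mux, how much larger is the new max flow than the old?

Original max flow = 4.
Even with extra capacity on source->mux, another cut of capacity 4 remains binding.
New max flow = 4. Increase = 0.

0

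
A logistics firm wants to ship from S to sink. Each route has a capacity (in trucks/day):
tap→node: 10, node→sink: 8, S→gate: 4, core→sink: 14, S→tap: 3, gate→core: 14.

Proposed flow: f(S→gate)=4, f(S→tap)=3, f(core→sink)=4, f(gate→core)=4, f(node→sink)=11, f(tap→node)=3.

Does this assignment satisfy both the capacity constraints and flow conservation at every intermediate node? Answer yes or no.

Capacity violated on node→sink: flow 11 > capacity 8.

No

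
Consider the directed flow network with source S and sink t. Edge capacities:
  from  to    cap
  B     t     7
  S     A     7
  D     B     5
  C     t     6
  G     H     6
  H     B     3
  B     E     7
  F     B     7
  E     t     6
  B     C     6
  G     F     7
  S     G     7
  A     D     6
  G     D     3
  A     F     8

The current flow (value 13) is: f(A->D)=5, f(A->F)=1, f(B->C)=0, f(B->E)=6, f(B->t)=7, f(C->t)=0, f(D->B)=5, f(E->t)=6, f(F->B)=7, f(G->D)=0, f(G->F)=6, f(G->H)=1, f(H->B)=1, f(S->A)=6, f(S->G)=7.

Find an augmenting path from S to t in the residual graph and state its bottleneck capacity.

Residual along S->A->F->G->H->B->C->t: S->A: 1, A->F: 7, F->G: 6 (reverse), G->H: 5, H->B: 2, B->C: 6, C->t: 6.
Bottleneck = min = 1.

S->A->F->G->H->B->C->t, bottleneck 1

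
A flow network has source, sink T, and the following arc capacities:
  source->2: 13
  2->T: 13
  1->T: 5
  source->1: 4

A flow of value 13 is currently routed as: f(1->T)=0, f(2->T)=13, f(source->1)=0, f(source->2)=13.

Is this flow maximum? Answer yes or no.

Residual path source->1->T has bottleneck 4 > 0.
Pushing 4 along it raises the flow to 17, so the given flow is not maximum.

No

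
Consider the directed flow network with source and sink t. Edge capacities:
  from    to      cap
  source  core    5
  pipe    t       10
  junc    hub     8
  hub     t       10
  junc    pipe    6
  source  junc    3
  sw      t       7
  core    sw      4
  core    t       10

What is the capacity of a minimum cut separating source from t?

8

Max flow = 8 (via 2 augmenting paths).
In the residual at optimum, the set reachable from source is {source}.
Cut edges: source→core (cap 5), source→junc (cap 3). Sum = 8.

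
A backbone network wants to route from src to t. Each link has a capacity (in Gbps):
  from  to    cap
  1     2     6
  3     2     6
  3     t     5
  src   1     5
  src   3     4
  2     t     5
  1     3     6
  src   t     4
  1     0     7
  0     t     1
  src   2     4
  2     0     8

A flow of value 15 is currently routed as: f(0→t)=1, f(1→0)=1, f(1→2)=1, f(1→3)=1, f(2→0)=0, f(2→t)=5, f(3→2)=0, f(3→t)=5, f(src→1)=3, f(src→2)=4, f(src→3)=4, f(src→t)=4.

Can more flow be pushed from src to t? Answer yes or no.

No

Residual reachable from src: {0, 1, 2, 3, src}; t is not reachable.
Saturated cut: src→t, 3→t, 2→t, 0→t with total capacity 15 = current flow value. Flow is maximum.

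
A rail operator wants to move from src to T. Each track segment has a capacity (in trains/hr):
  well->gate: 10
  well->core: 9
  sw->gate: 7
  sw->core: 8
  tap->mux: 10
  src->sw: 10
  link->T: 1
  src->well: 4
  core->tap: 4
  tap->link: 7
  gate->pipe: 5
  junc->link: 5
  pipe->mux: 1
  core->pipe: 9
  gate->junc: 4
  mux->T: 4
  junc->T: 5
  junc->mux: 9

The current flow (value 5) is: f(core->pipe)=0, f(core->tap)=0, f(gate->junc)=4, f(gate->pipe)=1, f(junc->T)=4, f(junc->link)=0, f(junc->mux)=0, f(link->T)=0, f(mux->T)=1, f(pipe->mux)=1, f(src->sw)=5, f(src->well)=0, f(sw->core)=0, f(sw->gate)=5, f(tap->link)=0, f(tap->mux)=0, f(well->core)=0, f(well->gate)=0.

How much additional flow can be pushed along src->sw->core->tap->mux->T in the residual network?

3

Residual capacities along the path: src->sw: 5, sw->core: 8, core->tap: 4, tap->mux: 10, mux->T: 3.
Minimum is 3.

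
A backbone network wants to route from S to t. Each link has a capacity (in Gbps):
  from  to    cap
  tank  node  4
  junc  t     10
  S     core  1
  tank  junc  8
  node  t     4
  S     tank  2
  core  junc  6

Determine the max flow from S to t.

3

Augment S->core->junc->t: bottleneck 1. Total 1.
Augment S->tank->junc->t: bottleneck 2. Total 3.
No augmenting path remains in the residual graph.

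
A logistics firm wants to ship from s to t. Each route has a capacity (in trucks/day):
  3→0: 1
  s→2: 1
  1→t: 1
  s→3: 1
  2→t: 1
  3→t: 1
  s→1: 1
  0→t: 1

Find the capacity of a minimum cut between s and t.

Max flow = 3 (via 3 augmenting paths).
In the residual at optimum, the set reachable from s is {s}.
Cut edges: s→3 (cap 1), s→2 (cap 1), s→1 (cap 1). Sum = 3.

3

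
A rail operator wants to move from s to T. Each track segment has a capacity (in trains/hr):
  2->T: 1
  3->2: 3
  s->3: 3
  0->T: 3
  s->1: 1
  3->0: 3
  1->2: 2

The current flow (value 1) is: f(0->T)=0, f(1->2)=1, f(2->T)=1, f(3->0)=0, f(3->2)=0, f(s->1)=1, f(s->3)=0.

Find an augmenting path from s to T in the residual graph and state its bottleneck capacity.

s->3->0->T, bottleneck 3

Residual along s->3->0->T: s->3: 3, 3->0: 3, 0->T: 3.
Bottleneck = min = 3.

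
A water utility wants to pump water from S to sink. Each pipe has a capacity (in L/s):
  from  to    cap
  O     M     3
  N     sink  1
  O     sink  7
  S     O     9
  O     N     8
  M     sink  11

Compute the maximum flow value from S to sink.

Augment S→O→sink: bottleneck 7. Total 7.
Augment S→O→M→sink: bottleneck 2. Total 9.
No augmenting path remains in the residual graph.

9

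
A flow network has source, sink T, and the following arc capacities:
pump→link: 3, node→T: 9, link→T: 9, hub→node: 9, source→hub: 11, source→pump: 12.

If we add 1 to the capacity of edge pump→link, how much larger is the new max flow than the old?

1

Original max flow = 12.
After raising cap(pump→link), augmenting paths through that edge carry 1 more unit.
New max flow = 13. Increase = 1.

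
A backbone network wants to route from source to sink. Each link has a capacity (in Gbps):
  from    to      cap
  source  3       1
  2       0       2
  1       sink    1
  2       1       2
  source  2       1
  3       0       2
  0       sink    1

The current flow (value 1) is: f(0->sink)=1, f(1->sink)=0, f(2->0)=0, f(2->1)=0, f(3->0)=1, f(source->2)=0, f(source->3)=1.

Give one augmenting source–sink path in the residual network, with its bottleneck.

source->2->1->sink, bottleneck 1

Residual along source->2->1->sink: source->2: 1, 2->1: 2, 1->sink: 1.
Bottleneck = min = 1.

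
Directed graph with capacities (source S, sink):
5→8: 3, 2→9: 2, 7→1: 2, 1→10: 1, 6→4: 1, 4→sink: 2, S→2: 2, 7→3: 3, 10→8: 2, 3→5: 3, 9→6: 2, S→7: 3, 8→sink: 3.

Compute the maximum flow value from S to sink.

4

Augment S→7→1→10→8→sink: bottleneck 1. Total 1.
Augment S→7→3→5→8→sink: bottleneck 2. Total 3.
Augment S→2→9→6→4→sink: bottleneck 1. Total 4.
No augmenting path remains in the residual graph.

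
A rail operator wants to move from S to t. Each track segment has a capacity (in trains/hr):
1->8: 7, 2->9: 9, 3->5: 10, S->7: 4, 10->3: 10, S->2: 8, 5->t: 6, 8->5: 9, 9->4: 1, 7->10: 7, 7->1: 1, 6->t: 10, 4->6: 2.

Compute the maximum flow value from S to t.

5

Augment S->2->9->4->6->t: bottleneck 1. Total 1.
Augment S->7->1->8->5->t: bottleneck 1. Total 2.
Augment S->7->10->3->5->t: bottleneck 3. Total 5.
No augmenting path remains in the residual graph.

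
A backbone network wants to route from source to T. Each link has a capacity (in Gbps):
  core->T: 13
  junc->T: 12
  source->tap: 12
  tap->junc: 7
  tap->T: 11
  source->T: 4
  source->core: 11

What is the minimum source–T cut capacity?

Max flow = 27 (via 4 augmenting paths).
In the residual at optimum, the set reachable from source is {source}.
Cut edges: source->tap (cap 12), source->core (cap 11), source->T (cap 4). Sum = 27.

27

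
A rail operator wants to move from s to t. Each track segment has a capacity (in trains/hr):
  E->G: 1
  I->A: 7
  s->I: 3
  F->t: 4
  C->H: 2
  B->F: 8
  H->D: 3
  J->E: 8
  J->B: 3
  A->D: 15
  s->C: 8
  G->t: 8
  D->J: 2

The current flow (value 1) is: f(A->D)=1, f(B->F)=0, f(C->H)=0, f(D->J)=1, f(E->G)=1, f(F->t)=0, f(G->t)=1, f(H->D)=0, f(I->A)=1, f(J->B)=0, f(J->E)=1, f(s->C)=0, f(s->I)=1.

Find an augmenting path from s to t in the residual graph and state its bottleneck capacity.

Residual along s->I->A->D->J->B->F->t: s->I: 2, I->A: 6, A->D: 14, D->J: 1, J->B: 3, B->F: 8, F->t: 4.
Bottleneck = min = 1.

s->I->A->D->J->B->F->t, bottleneck 1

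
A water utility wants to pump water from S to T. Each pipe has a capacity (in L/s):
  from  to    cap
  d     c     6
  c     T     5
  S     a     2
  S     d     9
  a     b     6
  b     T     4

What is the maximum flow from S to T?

7

Augment S->a->b->T: bottleneck 2. Total 2.
Augment S->d->c->T: bottleneck 5. Total 7.
No augmenting path remains in the residual graph.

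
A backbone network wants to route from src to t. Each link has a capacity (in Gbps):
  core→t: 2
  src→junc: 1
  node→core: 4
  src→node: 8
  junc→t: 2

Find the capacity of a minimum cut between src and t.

Max flow = 3 (via 2 augmenting paths).
In the residual at optimum, the set reachable from src is {core, node, src}.
Cut edges: src→junc (cap 1), core→t (cap 2). Sum = 3.

3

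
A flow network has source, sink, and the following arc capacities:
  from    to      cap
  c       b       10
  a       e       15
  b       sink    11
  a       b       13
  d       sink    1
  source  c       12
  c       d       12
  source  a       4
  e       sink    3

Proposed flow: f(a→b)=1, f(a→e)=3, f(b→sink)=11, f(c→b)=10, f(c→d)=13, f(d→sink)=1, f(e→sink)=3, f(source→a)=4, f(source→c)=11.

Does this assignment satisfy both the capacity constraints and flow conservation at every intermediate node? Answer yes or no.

Capacity violated on c→d: flow 13 > capacity 12.

No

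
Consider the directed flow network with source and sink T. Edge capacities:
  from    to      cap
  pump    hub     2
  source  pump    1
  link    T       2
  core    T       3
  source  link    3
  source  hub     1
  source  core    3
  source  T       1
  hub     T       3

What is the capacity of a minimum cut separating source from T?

8

Max flow = 8 (via 5 augmenting paths).
In the residual at optimum, the set reachable from source is {link, source}.
Cut edges: source→pump (cap 1), source→core (cap 3), source→hub (cap 1), source→T (cap 1), link→T (cap 2). Sum = 8.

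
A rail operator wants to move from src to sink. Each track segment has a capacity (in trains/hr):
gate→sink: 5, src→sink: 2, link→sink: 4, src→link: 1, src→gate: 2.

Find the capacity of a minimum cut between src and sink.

5

Max flow = 5 (via 3 augmenting paths).
In the residual at optimum, the set reachable from src is {src}.
Cut edges: src→gate (cap 2), src→link (cap 1), src→sink (cap 2). Sum = 5.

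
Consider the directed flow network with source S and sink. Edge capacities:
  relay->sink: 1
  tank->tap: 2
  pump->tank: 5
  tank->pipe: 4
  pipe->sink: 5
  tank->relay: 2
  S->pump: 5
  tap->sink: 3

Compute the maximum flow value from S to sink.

Augment S->pump->tank->relay->sink: bottleneck 1. Total 1.
Augment S->pump->tank->pipe->sink: bottleneck 4. Total 5.
No augmenting path remains in the residual graph.

5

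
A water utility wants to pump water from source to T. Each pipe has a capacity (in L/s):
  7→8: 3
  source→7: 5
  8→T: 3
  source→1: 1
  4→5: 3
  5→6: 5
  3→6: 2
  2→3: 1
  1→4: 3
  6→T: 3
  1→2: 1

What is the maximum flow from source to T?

4

Augment source→7→8→T: bottleneck 3. Total 3.
Augment source→1→4→5→6→T: bottleneck 1. Total 4.
No augmenting path remains in the residual graph.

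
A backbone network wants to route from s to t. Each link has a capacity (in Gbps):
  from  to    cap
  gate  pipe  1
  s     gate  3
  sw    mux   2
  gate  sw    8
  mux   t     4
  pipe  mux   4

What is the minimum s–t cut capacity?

Max flow = 3 (via 2 augmenting paths).
In the residual at optimum, the set reachable from s is {s}.
Cut edges: s→gate (cap 3). Sum = 3.

3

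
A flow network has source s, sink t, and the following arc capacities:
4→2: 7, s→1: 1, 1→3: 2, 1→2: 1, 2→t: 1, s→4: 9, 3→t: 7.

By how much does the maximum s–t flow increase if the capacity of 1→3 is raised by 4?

0

Original max flow = 2.
Edge 1→3 does not cross the min cut (source side {2, 4, s}), so extra capacity there cannot help.
New max flow = 2. Increase = 0.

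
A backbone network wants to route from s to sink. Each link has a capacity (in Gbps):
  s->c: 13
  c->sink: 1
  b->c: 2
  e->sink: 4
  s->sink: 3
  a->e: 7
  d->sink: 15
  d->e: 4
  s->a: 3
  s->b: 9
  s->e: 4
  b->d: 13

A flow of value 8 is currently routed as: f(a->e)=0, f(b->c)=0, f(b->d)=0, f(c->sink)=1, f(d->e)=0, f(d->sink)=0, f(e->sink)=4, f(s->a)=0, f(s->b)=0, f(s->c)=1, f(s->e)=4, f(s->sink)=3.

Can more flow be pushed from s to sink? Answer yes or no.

Yes

Residual path s->b->d->sink has bottleneck 9 > 0.
Pushing 9 along it raises the flow to 17, so the given flow is not maximum.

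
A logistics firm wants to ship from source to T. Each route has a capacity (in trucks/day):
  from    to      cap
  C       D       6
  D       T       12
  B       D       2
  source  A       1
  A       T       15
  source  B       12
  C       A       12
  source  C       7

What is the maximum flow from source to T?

10

Augment source->A->T: bottleneck 1. Total 1.
Augment source->C->A->T: bottleneck 7. Total 8.
Augment source->B->D->T: bottleneck 2. Total 10.
No augmenting path remains in the residual graph.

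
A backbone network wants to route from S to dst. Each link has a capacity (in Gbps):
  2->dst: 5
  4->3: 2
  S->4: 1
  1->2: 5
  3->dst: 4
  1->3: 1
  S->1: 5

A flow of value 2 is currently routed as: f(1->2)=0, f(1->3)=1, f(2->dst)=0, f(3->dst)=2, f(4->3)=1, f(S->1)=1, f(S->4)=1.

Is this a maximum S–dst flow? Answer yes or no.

Residual path S->1->2->dst has bottleneck 4 > 0.
Pushing 4 along it raises the flow to 6, so the given flow is not maximum.

No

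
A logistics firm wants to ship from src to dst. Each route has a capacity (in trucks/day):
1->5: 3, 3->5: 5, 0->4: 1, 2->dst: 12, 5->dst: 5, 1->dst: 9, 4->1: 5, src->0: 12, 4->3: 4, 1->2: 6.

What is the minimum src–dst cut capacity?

1

Max flow = 1 (via 1 augmenting path).
In the residual at optimum, the set reachable from src is {0, src}.
Cut edges: 0->4 (cap 1). Sum = 1.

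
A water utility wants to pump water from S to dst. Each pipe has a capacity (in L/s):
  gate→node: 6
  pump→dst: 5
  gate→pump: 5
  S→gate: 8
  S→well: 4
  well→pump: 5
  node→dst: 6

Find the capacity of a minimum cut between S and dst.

Max flow = 11 (via 3 augmenting paths).
In the residual at optimum, the set reachable from S is {S, gate, pump, well}.
Cut edges: gate→node (cap 6), pump→dst (cap 5). Sum = 11.

11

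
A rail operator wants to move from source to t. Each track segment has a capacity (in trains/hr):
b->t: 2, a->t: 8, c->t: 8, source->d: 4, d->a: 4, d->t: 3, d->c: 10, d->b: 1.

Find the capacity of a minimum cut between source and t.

4

Max flow = 4 (via 2 augmenting paths).
In the residual at optimum, the set reachable from source is {source}.
Cut edges: source->d (cap 4). Sum = 4.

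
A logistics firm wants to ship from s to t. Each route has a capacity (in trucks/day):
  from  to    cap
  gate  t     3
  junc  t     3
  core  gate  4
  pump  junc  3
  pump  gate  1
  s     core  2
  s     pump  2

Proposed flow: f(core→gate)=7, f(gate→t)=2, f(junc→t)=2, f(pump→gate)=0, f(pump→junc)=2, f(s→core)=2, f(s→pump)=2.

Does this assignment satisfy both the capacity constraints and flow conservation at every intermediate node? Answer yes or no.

No

Capacity violated on core→gate: flow 7 > capacity 4.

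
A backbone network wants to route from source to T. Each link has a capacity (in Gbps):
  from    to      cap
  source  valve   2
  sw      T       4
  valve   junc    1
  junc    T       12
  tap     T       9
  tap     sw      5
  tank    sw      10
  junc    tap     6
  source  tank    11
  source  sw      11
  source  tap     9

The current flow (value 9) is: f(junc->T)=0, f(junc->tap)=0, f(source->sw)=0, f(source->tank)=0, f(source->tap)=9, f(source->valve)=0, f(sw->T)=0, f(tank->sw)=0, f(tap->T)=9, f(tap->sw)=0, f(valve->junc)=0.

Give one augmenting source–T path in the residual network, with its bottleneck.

source->sw->T, bottleneck 4

Residual along source->sw->T: source->sw: 11, sw->T: 4.
Bottleneck = min = 4.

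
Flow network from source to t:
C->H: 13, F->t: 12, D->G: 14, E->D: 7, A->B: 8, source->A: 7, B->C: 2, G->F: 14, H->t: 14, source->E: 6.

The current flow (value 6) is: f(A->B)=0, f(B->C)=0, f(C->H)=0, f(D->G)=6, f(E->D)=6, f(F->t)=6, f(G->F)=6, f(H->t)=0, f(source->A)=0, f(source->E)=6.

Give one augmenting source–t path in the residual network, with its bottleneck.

Residual along source->A->B->C->H->t: source->A: 7, A->B: 8, B->C: 2, C->H: 13, H->t: 14.
Bottleneck = min = 2.

source->A->B->C->H->t, bottleneck 2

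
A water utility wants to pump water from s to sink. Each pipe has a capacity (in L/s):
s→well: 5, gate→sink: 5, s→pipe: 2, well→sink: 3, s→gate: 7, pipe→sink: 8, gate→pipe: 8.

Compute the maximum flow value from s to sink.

Augment s→gate→sink: bottleneck 5. Total 5.
Augment s→well→sink: bottleneck 3. Total 8.
Augment s→pipe→sink: bottleneck 2. Total 10.
Augment s→gate→pipe→sink: bottleneck 2. Total 12.
No augmenting path remains in the residual graph.

12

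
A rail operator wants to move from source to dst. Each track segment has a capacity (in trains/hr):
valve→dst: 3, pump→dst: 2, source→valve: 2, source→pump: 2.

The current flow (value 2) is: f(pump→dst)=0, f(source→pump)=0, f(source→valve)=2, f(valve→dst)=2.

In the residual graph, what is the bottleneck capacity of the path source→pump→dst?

Residual capacities along the path: source→pump: 2, pump→dst: 2.
Minimum is 2.

2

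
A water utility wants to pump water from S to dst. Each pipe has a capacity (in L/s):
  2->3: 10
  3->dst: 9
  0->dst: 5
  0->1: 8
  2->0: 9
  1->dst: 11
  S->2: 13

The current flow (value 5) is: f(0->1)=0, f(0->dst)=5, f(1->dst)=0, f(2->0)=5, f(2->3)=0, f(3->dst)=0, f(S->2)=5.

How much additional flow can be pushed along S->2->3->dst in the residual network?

Residual capacities along the path: S->2: 8, 2->3: 10, 3->dst: 9.
Minimum is 8.

8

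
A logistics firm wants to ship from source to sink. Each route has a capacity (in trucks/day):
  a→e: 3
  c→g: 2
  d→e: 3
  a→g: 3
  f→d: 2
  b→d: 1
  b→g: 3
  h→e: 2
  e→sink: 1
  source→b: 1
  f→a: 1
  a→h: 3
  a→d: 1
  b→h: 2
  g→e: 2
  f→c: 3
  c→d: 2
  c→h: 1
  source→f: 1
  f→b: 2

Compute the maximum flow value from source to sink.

Augment source→f→a→e→sink: bottleneck 1. Total 1.
No augmenting path remains in the residual graph.

1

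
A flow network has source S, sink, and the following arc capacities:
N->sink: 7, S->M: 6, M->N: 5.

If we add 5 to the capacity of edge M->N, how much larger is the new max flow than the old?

1

Original max flow = 5.
After raising cap(M->N), augmenting paths through that edge carry 1 more unit.
New max flow = 6. Increase = 1.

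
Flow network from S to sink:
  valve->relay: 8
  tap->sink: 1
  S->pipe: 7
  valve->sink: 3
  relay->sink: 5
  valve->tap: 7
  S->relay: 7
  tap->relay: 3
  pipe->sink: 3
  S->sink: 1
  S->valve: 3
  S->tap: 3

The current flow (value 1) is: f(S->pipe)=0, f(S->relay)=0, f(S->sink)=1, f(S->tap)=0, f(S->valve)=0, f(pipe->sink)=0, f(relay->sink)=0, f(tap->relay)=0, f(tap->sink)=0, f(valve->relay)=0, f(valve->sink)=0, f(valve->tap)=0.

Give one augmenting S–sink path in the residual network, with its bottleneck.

Residual along S->valve->sink: S->valve: 3, valve->sink: 3.
Bottleneck = min = 3.

S->valve->sink, bottleneck 3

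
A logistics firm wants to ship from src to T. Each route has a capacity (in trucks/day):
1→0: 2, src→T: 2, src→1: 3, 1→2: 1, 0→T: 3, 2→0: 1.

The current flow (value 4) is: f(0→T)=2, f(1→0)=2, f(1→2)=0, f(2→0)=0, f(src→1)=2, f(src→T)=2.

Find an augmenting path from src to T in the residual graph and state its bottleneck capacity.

Residual along src→1→2→0→T: src→1: 1, 1→2: 1, 2→0: 1, 0→T: 1.
Bottleneck = min = 1.

src→1→2→0→T, bottleneck 1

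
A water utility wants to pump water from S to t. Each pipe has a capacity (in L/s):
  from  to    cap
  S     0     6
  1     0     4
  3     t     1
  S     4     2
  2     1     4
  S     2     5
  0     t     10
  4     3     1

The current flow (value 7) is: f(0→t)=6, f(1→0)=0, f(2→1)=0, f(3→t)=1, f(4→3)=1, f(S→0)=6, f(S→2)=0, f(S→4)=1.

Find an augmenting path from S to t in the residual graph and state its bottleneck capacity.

S→2→1→0→t, bottleneck 4

Residual along S→2→1→0→t: S→2: 5, 2→1: 4, 1→0: 4, 0→t: 4.
Bottleneck = min = 4.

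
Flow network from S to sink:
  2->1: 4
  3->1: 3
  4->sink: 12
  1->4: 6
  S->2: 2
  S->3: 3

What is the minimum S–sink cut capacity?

Max flow = 5 (via 2 augmenting paths).
In the residual at optimum, the set reachable from S is {S}.
Cut edges: S->3 (cap 3), S->2 (cap 2). Sum = 5.

5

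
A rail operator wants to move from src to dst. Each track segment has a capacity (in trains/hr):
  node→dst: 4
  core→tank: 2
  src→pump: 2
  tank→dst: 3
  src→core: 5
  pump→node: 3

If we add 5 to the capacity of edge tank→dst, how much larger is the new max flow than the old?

0

Original max flow = 4.
Edge tank→dst does not cross the min cut (source side {core, src}), so extra capacity there cannot help.
New max flow = 4. Increase = 0.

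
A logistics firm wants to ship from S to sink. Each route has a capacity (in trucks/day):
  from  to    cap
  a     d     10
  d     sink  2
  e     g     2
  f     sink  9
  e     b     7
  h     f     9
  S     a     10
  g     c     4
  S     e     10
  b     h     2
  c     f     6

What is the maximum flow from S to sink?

6

Augment S->a->d->sink: bottleneck 2. Total 2.
Augment S->e->b->h->f->sink: bottleneck 2. Total 4.
Augment S->e->g->c->f->sink: bottleneck 2. Total 6.
No augmenting path remains in the residual graph.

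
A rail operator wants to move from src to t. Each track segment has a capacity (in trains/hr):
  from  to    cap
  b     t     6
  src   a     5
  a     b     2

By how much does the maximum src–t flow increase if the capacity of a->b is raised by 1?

Original max flow = 2.
After raising cap(a->b), augmenting paths through that edge carry 1 more unit.
New max flow = 3. Increase = 1.

1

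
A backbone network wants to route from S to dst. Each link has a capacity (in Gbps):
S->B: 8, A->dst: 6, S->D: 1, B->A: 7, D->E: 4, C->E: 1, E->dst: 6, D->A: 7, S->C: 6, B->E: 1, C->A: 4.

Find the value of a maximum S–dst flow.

Augment S->B->E->dst: bottleneck 1. Total 1.
Augment S->B->A->dst: bottleneck 6. Total 7.
Augment S->C->E->dst: bottleneck 1. Total 8.
Augment S->D->E->dst: bottleneck 1. Total 9.
No augmenting path remains in the residual graph.

9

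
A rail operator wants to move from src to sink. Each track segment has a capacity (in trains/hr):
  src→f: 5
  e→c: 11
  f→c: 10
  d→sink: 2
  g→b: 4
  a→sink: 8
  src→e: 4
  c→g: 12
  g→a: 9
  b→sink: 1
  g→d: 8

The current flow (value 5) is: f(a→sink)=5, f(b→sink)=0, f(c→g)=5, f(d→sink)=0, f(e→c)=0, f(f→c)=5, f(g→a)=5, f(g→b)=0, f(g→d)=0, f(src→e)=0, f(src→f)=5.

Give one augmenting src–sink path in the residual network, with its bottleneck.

src→e→c→g→a→sink, bottleneck 3

Residual along src→e→c→g→a→sink: src→e: 4, e→c: 11, c→g: 7, g→a: 4, a→sink: 3.
Bottleneck = min = 3.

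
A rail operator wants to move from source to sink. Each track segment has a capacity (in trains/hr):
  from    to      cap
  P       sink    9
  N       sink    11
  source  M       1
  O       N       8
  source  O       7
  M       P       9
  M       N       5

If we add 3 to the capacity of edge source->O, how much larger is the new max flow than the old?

1

Original max flow = 8.
After raising cap(source->O), augmenting paths through that edge carry 1 more unit.
New max flow = 9. Increase = 1.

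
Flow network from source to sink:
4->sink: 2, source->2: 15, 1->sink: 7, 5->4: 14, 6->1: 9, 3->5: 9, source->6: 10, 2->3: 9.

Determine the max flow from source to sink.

9

Augment source->6->1->sink: bottleneck 7. Total 7.
Augment source->2->3->5->4->sink: bottleneck 2. Total 9.
No augmenting path remains in the residual graph.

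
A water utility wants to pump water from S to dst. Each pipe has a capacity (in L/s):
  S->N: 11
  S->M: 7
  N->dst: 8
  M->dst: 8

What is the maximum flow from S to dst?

Augment S->M->dst: bottleneck 7. Total 7.
Augment S->N->dst: bottleneck 8. Total 15.
No augmenting path remains in the residual graph.

15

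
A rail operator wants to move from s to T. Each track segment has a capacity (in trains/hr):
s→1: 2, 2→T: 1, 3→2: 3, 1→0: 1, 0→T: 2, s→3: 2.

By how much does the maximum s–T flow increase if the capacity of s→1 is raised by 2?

Original max flow = 2.
Edge s→1 does not cross the min cut (source side {1, 2, 3, s}), so extra capacity there cannot help.
New max flow = 2. Increase = 0.

0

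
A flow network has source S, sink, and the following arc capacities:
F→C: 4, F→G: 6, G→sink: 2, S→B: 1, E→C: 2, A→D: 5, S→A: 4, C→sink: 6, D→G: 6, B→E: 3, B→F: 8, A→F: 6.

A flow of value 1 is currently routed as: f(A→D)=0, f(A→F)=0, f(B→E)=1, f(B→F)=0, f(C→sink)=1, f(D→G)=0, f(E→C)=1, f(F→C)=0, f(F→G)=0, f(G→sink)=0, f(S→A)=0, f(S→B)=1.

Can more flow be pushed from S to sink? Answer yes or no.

Residual path S→A→F→C→sink has bottleneck 4 > 0.
Pushing 4 along it raises the flow to 5, so the given flow is not maximum.

Yes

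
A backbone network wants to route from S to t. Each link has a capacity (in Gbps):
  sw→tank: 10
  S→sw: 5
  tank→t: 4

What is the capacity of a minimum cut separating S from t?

Max flow = 4 (via 1 augmenting path).
In the residual at optimum, the set reachable from S is {S, sw, tank}.
Cut edges: tank→t (cap 4). Sum = 4.

4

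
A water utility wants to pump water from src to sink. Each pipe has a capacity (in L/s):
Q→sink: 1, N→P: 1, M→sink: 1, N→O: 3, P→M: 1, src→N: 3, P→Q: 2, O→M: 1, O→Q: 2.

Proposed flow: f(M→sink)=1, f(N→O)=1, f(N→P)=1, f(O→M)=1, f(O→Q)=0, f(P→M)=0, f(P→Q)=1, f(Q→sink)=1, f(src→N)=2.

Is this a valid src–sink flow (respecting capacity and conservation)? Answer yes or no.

Yes

Every edge has 0 ≤ f(e) ≤ cap(e).
At each intermediate node, inflow equals outflow.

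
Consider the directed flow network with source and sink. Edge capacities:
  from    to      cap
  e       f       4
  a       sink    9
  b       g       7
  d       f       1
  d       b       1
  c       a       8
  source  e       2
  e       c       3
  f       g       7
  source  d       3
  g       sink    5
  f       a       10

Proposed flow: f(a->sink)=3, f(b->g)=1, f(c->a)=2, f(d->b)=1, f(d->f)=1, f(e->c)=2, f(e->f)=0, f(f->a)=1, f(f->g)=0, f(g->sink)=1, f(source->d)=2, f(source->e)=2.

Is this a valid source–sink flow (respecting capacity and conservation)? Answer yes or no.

Yes

Every edge has 0 ≤ f(e) ≤ cap(e).
At each intermediate node, inflow equals outflow.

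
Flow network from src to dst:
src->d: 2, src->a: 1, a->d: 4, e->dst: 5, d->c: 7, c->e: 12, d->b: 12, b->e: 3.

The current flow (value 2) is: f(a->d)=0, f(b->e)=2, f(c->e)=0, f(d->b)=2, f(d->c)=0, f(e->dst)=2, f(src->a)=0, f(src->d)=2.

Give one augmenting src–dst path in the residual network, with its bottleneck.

Residual along src->a->d->b->e->dst: src->a: 1, a->d: 4, d->b: 10, b->e: 1, e->dst: 3.
Bottleneck = min = 1.

src->a->d->b->e->dst, bottleneck 1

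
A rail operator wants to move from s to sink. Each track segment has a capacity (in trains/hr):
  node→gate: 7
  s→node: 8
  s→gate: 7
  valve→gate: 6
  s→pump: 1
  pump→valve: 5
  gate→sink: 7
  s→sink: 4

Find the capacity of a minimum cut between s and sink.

Max flow = 11 (via 2 augmenting paths).
In the residual at optimum, the set reachable from s is {gate, node, pump, s, valve}.
Cut edges: s→sink (cap 4), gate→sink (cap 7). Sum = 11.

11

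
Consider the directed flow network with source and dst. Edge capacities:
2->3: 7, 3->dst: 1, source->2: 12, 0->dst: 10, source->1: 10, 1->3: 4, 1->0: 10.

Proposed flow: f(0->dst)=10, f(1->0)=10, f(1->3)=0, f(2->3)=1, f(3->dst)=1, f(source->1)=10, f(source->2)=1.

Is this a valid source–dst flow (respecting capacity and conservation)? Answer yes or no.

Every edge has 0 ≤ f(e) ≤ cap(e).
At each intermediate node, inflow equals outflow.

Yes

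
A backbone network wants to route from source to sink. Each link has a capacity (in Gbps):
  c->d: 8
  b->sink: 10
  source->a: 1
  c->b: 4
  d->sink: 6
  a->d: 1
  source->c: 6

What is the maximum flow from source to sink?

Augment source->a->d->sink: bottleneck 1. Total 1.
Augment source->c->d->sink: bottleneck 5. Total 6.
Augment source->c->b->sink: bottleneck 1. Total 7.
No augmenting path remains in the residual graph.

7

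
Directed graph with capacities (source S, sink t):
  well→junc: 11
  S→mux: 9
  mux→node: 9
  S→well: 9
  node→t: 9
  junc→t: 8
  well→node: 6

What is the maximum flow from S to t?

17

Augment S→mux→node→t: bottleneck 9. Total 9.
Augment S→well→junc→t: bottleneck 8. Total 17.
No augmenting path remains in the residual graph.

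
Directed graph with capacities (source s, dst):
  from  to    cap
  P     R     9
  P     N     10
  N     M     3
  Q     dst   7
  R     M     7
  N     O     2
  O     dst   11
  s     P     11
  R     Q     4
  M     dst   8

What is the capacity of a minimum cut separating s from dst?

11

Max flow = 11 (via 4 augmenting paths).
In the residual at optimum, the set reachable from s is {s}.
Cut edges: s→P (cap 11). Sum = 11.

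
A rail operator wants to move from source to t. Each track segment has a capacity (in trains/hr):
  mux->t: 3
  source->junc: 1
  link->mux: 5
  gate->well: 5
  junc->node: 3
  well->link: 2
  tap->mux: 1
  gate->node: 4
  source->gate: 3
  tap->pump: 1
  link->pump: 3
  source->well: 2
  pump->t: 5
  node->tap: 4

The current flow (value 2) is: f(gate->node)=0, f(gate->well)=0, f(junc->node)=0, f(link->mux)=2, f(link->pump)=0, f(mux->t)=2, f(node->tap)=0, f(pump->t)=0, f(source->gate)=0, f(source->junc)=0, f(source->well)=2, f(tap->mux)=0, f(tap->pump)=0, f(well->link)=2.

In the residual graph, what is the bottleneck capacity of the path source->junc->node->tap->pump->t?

1

Residual capacities along the path: source->junc: 1, junc->node: 3, node->tap: 4, tap->pump: 1, pump->t: 5.
Minimum is 1.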